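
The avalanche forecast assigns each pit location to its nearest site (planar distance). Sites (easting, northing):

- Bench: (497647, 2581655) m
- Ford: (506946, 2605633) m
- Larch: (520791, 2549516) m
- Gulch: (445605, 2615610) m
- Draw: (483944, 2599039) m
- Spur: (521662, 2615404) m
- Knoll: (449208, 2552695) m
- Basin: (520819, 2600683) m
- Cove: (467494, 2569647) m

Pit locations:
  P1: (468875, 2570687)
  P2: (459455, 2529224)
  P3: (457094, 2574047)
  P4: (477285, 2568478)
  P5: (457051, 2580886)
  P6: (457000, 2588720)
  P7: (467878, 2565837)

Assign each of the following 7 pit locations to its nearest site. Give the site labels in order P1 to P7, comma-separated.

P1 → Cove (d²=2988761.00)
P2 → Knoll (d²=655888850.00)
P3 → Cove (d²=127520000.00)
P4 → Cove (d²=97230242.00)
P5 → Cove (d²=235371370.00)
P6 → Cove (d²=473903365.00)
P7 → Cove (d²=14663556.00)

Cove, Knoll, Cove, Cove, Cove, Cove, Cove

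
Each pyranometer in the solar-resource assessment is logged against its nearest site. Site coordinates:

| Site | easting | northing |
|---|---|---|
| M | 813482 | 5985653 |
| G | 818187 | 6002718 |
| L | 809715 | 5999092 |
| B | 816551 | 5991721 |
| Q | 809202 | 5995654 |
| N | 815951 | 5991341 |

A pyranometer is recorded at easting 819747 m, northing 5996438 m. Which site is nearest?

B

Squared distances to each site:
M: 155566450.000; G: 41872000.000; L: 107684740.000; B: 32464505.000; Q: 111811681.000; N: 40389025.000.
Minimum at B.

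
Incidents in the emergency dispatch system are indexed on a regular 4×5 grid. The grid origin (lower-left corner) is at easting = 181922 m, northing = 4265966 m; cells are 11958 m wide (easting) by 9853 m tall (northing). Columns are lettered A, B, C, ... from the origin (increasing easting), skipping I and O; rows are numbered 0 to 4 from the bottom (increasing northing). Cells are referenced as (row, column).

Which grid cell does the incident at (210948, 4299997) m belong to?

Column index: ⌊(210948 − 181922) / 11958⌋ = ⌊2.427⌋ = 2 → column C
Row offset from origin: ⌊(4299997 − 4265966) / 9853⌋ = ⌊3.454⌋ = 3 → row 3

(3, C)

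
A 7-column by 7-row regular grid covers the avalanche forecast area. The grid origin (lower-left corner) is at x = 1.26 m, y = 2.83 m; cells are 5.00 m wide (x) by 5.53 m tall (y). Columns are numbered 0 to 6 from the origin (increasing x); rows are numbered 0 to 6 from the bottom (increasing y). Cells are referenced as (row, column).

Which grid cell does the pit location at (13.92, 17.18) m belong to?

(2, 2)

Column index: ⌊(13.92 − 1.26) / 5.00⌋ = ⌊2.532⌋ = 2
Row offset from origin: ⌊(17.18 − 2.83) / 5.53⌋ = ⌊2.595⌋ = 2 → row 2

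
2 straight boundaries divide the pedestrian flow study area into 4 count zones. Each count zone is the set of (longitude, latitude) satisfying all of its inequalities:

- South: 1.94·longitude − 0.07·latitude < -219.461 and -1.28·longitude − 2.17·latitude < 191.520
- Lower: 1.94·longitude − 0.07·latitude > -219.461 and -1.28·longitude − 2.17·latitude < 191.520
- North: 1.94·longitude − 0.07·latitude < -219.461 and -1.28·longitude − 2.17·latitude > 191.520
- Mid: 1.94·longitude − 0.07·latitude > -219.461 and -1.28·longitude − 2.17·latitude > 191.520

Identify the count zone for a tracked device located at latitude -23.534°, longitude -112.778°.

1.94·-112.778 − 0.07·-23.534 = -217.142, which is > -219.461
-1.28·-112.778 − 2.17·-23.534 = 195.425, which is > 191.520
This sign pattern matches Mid.

Mid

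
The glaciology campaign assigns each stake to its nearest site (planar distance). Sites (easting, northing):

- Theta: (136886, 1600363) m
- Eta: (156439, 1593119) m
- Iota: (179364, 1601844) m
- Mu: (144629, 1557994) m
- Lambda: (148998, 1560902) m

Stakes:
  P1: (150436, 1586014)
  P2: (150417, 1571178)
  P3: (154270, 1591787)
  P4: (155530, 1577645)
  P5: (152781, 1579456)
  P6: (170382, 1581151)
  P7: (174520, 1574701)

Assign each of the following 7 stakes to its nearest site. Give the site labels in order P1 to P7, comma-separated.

Eta, Lambda, Eta, Eta, Eta, Eta, Eta

P1 → Eta (d²=86517034.00)
P2 → Lambda (d²=107609737.00)
P3 → Eta (d²=6478785.00)
P4 → Eta (d²=240270957.00)
P5 → Eta (d²=200058533.00)
P6 → Eta (d²=337640273.00)
P7 → Eta (d²=666145285.00)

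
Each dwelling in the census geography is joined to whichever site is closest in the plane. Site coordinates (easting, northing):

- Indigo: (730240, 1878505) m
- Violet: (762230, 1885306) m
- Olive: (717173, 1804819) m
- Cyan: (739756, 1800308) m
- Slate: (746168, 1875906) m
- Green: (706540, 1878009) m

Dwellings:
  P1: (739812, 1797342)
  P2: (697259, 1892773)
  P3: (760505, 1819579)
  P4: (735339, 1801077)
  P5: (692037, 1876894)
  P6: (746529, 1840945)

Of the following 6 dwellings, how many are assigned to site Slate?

P1 → Cyan
P2 → Green
P3 → Cyan
P4 → Cyan
P5 → Green
P6 → Slate
1 of the 6 goes to Slate.

1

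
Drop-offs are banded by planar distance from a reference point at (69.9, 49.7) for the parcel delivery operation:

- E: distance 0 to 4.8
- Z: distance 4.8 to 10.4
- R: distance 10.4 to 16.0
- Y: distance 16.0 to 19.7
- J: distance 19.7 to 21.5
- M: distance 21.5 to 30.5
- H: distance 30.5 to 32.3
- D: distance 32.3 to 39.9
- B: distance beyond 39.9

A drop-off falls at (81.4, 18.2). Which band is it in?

Distance = √((81.4−69.9)² + (18.2−49.7)²) = √(132.250 + 992.250) = 33.534.
32.3 ≤ 33.534 < 39.9 → D.

D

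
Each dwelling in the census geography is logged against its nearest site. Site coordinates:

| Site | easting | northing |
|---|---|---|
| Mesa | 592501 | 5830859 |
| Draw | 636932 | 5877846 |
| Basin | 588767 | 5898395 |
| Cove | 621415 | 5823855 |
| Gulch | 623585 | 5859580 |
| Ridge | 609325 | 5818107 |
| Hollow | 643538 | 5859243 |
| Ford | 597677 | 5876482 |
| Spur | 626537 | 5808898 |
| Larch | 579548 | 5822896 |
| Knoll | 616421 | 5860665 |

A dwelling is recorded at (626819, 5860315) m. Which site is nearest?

Gulch

Squared distances to each site:
Mesa: 2045381060.000; Draw: 409608730.000; Basin: 2898041104.000; Cove: 1358534816.000; Gulch: 10998981.000; Ridge: 2087555300.000; Hollow: 280674145.000; Ford: 1110628053.000; Spur: 2643787413.000; Larch: 3634729002.000; Knoll: 108240904.000.
Minimum at Gulch.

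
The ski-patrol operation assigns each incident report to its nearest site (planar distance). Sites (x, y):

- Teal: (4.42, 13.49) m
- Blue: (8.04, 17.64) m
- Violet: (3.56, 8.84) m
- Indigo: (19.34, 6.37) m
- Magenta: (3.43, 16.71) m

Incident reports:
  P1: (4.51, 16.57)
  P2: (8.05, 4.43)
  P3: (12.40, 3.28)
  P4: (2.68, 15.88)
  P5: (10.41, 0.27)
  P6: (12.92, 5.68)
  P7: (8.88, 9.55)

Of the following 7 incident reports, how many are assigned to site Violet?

2

P1 → Magenta
P2 → Violet
P3 → Indigo
P4 → Magenta
P5 → Indigo
P6 → Indigo
P7 → Violet
2 of the 7 go to Violet.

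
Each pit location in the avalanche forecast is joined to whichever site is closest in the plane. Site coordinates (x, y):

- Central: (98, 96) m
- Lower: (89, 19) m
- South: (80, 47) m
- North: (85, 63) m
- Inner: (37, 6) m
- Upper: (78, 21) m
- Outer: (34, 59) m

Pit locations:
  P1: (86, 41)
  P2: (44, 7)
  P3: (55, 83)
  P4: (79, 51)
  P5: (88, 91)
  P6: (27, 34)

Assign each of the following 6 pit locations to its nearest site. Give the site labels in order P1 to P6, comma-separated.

South, Inner, Outer, South, Central, Outer

P1 → South (d²=72.00)
P2 → Inner (d²=50.00)
P3 → Outer (d²=1017.00)
P4 → South (d²=17.00)
P5 → Central (d²=125.00)
P6 → Outer (d²=674.00)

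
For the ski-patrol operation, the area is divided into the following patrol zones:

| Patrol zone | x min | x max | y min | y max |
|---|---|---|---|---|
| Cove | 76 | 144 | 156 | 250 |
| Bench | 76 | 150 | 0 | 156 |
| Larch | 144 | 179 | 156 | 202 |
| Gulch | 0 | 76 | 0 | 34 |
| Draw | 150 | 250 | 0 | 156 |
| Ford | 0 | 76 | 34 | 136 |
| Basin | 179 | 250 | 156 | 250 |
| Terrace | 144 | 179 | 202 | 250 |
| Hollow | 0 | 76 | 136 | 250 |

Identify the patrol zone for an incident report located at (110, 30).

The point has x = 110 and y = 30.
Only Bench satisfies 76 ≤ x ≤ 150 and 0 ≤ y ≤ 156.

Bench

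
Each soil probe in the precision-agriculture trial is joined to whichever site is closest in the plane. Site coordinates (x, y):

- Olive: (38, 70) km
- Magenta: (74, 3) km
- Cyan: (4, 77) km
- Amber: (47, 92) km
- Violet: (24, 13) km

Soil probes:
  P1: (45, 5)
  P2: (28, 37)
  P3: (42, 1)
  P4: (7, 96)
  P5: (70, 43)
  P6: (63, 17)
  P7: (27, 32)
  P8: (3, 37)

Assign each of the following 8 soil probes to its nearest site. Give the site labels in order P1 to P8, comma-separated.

Violet, Violet, Violet, Cyan, Magenta, Magenta, Violet, Violet

P1 → Violet (d²=505.00)
P2 → Violet (d²=592.00)
P3 → Violet (d²=468.00)
P4 → Cyan (d²=370.00)
P5 → Magenta (d²=1616.00)
P6 → Magenta (d²=317.00)
P7 → Violet (d²=370.00)
P8 → Violet (d²=1017.00)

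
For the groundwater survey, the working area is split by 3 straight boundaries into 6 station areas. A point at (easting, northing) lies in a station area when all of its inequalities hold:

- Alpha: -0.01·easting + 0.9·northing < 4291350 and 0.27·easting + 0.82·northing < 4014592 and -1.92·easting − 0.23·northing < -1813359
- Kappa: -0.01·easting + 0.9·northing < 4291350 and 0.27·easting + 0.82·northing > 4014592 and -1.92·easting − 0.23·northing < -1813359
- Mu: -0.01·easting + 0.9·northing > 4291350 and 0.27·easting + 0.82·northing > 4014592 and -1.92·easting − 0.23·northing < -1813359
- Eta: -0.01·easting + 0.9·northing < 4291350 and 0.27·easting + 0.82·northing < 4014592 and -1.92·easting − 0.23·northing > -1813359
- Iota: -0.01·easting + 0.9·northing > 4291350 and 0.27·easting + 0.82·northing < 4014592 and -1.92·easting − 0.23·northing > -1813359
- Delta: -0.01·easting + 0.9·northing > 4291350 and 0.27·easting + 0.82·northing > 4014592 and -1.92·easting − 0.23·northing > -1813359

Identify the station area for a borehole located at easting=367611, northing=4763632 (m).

Eta

-0.01·367611 + 0.9·4763632 = 4283592.690, which is < 4291350
0.27·367611 + 0.82·4763632 = 4005433.210, which is < 4014592
-1.92·367611 − 0.23·4763632 = -1801448.480, which is > -1813359
This sign pattern matches Eta.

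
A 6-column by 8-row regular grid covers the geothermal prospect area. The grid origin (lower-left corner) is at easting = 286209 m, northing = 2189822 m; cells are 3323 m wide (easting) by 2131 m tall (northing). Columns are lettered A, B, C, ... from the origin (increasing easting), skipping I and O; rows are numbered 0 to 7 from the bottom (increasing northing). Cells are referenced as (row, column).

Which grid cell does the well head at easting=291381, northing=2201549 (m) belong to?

(5, B)

Column index: ⌊(291381 − 286209) / 3323⌋ = ⌊1.556⌋ = 1 → column B
Row offset from origin: ⌊(2201549 − 2189822) / 2131⌋ = ⌊5.503⌋ = 5 → row 5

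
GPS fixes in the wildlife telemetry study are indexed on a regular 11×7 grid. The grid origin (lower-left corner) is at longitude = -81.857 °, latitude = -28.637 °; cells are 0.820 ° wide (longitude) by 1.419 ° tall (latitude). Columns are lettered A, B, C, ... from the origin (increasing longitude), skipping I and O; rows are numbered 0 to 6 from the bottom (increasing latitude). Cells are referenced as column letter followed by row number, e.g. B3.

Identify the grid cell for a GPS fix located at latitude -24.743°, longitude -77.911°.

Column index: ⌊(-77.911 − -81.857) / 0.820⌋ = ⌊4.812⌋ = 4 → column E
Row offset from origin: ⌊(-24.743 − -28.637) / 1.419⌋ = ⌊2.744⌋ = 2 → row 2

E2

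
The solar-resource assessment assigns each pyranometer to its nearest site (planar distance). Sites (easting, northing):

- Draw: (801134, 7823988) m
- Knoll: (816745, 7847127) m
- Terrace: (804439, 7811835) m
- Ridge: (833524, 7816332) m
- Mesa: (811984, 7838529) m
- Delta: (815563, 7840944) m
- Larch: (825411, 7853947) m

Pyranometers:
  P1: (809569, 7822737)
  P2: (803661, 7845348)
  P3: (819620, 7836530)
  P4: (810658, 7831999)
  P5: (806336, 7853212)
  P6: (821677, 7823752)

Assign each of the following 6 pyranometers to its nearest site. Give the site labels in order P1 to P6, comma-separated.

Draw, Mesa, Delta, Mesa, Knoll, Ridge

P1 → Draw (d²=72714226.00)
P2 → Mesa (d²=115771090.00)
P3 → Delta (d²=35942645.00)
P4 → Mesa (d²=44399176.00)
P5 → Knoll (d²=145374506.00)
P6 → Ridge (d²=195407809.00)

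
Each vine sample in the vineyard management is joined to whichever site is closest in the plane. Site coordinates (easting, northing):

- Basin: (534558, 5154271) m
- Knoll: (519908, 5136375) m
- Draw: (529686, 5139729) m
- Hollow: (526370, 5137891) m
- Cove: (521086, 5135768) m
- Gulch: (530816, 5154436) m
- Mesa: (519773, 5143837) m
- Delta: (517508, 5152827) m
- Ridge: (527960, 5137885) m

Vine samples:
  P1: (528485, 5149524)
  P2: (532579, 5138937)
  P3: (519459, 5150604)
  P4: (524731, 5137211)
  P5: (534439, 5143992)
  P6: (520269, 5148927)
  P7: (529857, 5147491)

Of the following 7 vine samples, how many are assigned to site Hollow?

P1 → Gulch
P2 → Draw
P3 → Delta
P4 → Hollow
P5 → Draw
P6 → Delta
P7 → Gulch
1 of the 7 goes to Hollow.

1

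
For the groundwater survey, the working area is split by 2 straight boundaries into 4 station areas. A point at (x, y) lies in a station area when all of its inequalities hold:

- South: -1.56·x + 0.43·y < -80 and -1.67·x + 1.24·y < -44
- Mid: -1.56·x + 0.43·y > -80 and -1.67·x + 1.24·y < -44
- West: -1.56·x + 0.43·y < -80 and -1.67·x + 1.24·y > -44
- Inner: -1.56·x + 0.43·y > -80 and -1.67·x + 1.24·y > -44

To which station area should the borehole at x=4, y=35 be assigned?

Inner

-1.56·4 + 0.43·35 = 8.810, which is > -80
-1.67·4 + 1.24·35 = 36.720, which is > -44
This sign pattern matches Inner.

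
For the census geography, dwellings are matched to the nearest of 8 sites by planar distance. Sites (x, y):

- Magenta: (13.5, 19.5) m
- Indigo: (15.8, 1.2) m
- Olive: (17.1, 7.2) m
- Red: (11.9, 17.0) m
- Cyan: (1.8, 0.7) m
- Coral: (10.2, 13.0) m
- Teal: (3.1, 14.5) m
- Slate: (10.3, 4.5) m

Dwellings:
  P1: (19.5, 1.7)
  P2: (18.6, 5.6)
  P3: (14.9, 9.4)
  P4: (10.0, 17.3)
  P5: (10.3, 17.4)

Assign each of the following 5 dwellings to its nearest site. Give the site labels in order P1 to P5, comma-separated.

Indigo, Olive, Olive, Red, Red

P1 → Indigo (d²=13.94)
P2 → Olive (d²=4.81)
P3 → Olive (d²=9.68)
P4 → Red (d²=3.70)
P5 → Red (d²=2.72)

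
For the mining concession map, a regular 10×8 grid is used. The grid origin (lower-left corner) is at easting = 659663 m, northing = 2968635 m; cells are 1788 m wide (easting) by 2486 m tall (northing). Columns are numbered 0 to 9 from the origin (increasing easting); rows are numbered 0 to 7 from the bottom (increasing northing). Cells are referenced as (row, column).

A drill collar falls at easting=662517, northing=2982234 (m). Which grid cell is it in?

(5, 1)

Column index: ⌊(662517 − 659663) / 1788⌋ = ⌊1.596⌋ = 1
Row offset from origin: ⌊(2982234 − 2968635) / 2486⌋ = ⌊5.470⌋ = 5 → row 5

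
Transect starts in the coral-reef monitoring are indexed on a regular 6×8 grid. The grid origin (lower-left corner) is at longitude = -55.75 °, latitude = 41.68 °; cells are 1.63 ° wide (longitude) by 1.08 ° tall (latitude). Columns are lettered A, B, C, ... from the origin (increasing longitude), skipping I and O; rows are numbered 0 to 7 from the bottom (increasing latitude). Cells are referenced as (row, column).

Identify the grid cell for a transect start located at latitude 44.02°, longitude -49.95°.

(2, D)

Column index: ⌊(-49.95 − -55.75) / 1.63⌋ = ⌊3.558⌋ = 3 → column D
Row offset from origin: ⌊(44.02 − 41.68) / 1.08⌋ = ⌊2.167⌋ = 2 → row 2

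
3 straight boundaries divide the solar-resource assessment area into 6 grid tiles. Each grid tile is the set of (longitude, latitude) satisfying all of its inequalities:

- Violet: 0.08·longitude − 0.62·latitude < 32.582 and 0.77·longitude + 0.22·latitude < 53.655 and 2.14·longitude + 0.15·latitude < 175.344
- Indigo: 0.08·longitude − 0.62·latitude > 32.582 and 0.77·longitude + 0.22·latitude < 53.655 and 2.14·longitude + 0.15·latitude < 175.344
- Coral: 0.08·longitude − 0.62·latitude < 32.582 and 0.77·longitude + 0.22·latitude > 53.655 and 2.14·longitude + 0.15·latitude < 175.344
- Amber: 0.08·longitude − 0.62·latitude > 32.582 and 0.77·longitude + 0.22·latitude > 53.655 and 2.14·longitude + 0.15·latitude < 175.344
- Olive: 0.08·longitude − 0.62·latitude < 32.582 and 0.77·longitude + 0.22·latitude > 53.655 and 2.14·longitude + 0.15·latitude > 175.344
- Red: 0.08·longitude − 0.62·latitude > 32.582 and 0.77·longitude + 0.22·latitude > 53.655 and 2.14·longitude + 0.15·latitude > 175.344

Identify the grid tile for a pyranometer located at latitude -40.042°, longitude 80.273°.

0.08·80.273 − 0.62·-40.042 = 31.248, which is < 32.582
0.77·80.273 + 0.22·-40.042 = 53.001, which is < 53.655
2.14·80.273 + 0.15·-40.042 = 165.778, which is < 175.344
This sign pattern matches Violet.

Violet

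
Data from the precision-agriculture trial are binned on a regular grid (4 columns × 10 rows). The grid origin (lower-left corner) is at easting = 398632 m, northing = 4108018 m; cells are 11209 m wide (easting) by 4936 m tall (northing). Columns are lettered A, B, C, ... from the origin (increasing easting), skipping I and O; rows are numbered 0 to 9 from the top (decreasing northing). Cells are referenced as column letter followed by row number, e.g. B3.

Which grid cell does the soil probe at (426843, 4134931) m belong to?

C4

Column index: ⌊(426843 − 398632) / 11209⌋ = ⌊2.517⌋ = 2 → column C
Row offset from origin: ⌊(4134931 − 4108018) / 4936⌋ = ⌊5.452⌋ = 5 → row 4 (counted from top)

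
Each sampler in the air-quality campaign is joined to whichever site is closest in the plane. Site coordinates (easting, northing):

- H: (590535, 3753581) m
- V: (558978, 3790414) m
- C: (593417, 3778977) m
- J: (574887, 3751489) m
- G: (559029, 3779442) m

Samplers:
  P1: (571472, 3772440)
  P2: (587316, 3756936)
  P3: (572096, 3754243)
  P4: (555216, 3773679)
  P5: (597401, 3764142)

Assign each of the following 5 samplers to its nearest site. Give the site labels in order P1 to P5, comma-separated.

P1 → G (d²=203856253.00)
P2 → H (d²=21617986.00)
P3 → J (d²=15374197.00)
P4 → G (d²=47751138.00)
P5 → H (d²=158676677.00)

G, H, J, G, H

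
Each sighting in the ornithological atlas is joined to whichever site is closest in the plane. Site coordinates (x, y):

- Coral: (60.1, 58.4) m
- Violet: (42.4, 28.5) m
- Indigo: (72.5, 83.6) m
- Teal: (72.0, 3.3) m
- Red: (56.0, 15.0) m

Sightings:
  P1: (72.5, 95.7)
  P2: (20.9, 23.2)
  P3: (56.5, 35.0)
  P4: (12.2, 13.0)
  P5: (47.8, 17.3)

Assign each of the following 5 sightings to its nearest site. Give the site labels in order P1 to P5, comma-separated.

Indigo, Violet, Violet, Violet, Red

P1 → Indigo (d²=146.41)
P2 → Violet (d²=490.34)
P3 → Violet (d²=241.06)
P4 → Violet (d²=1152.29)
P5 → Red (d²=72.53)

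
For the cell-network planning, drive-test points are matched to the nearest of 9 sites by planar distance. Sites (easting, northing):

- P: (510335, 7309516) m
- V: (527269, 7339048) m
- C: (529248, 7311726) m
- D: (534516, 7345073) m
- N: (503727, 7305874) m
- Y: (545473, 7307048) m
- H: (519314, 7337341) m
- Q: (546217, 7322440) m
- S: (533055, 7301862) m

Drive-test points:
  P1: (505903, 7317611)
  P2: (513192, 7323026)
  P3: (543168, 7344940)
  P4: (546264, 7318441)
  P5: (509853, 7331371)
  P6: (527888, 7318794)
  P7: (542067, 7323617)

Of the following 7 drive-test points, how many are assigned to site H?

P1 → P
P2 → P
P3 → D
P4 → Q
P5 → H
P6 → C
P7 → Q
1 of the 7 goes to H.

1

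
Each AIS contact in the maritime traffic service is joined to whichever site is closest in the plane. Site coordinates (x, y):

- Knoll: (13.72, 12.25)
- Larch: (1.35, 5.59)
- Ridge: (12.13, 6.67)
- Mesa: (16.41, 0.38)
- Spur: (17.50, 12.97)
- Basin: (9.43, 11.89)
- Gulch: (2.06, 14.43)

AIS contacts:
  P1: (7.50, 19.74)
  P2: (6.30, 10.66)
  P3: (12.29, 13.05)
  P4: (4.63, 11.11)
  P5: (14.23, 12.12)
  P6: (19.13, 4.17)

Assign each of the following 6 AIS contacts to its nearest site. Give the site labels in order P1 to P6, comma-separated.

Gulch, Basin, Knoll, Gulch, Knoll, Mesa

P1 → Gulch (d²=57.79)
P2 → Basin (d²=11.31)
P3 → Knoll (d²=2.68)
P4 → Gulch (d²=17.63)
P5 → Knoll (d²=0.28)
P6 → Mesa (d²=21.76)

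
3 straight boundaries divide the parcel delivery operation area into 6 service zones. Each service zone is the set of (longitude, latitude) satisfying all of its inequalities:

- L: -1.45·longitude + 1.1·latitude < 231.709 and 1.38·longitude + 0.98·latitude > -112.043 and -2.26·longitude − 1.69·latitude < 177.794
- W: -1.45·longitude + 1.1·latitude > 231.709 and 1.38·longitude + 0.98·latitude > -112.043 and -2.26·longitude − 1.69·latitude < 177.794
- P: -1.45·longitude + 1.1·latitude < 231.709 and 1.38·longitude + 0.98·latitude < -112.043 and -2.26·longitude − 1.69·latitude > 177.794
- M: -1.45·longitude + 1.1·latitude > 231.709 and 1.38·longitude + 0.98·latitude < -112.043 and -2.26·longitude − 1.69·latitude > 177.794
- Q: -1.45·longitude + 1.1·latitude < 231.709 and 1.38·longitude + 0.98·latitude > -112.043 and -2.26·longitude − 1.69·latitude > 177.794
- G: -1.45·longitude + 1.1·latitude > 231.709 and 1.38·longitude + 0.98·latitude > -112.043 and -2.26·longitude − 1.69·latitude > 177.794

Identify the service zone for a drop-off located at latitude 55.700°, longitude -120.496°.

G

-1.45·-120.496 + 1.1·55.700 = 235.989, which is > 231.709
1.38·-120.496 + 0.98·55.700 = -111.698, which is > -112.043
-2.26·-120.496 − 1.69·55.700 = 178.188, which is > 177.794
This sign pattern matches G.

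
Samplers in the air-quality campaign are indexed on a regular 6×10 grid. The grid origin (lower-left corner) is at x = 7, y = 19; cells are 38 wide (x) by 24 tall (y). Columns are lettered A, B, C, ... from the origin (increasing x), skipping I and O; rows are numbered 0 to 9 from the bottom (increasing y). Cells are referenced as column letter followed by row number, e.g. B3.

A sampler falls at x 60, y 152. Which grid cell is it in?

B5

Column index: ⌊(60 − 7) / 38⌋ = ⌊1.395⌋ = 1 → column B
Row offset from origin: ⌊(152 − 19) / 24⌋ = ⌊5.542⌋ = 5 → row 5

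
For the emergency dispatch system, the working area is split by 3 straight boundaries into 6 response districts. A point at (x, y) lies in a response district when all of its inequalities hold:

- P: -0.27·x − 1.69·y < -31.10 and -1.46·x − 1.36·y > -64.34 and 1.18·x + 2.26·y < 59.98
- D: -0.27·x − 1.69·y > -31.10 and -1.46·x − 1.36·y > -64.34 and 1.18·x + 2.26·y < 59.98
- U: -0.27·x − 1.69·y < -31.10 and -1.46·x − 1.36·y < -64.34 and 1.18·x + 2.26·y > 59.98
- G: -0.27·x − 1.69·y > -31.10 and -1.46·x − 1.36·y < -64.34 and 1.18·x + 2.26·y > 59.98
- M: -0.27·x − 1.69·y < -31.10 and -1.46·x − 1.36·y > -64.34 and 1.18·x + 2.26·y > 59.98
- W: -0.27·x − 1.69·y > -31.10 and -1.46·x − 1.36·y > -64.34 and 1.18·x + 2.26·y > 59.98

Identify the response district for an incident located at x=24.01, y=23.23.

U

-0.27·24.01 − 1.69·23.23 = -45.741, which is < -31.10
-1.46·24.01 − 1.36·23.23 = -66.647, which is < -64.34
1.18·24.01 + 2.26·23.23 = 80.832, which is > 59.98
This sign pattern matches U.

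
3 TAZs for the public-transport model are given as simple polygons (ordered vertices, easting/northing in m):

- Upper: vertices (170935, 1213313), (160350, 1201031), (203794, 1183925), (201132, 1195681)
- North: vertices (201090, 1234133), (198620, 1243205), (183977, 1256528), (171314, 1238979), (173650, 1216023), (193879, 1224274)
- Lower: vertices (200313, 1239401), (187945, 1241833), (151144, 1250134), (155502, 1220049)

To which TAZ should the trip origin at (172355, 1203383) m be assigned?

Upper

Cast a ray rightward from (172355, 1203383). For each polygon, the edges (by vertex number in listed order) whose endpoints lie on opposite sides of northing = 1203383, where each meets that height, and whether that is right or left of the point:
Upper: 1–2 at easting≈162377.0 (left), 4–1 at easting≈187941.4 (right) → 1 crossing.
North: no edge straddles that height → 0 crossings.
Lower: no edge straddles that height → 0 crossings.
Only Upper has an odd count, so the point is inside Upper.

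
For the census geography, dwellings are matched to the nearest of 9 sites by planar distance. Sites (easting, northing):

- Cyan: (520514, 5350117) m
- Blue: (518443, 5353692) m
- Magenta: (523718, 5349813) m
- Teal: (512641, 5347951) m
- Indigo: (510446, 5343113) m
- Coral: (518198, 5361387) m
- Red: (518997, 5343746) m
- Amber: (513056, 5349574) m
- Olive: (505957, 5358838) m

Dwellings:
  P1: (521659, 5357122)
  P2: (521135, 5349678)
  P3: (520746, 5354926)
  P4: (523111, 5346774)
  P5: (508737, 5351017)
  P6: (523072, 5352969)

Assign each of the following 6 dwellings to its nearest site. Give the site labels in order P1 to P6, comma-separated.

P1 → Blue (d²=22107556.00)
P2 → Cyan (d²=578362.00)
P3 → Blue (d²=6826565.00)
P4 → Magenta (d²=9603970.00)
P5 → Amber (d²=20736010.00)
P6 → Magenta (d²=10377652.00)

Blue, Cyan, Blue, Magenta, Amber, Magenta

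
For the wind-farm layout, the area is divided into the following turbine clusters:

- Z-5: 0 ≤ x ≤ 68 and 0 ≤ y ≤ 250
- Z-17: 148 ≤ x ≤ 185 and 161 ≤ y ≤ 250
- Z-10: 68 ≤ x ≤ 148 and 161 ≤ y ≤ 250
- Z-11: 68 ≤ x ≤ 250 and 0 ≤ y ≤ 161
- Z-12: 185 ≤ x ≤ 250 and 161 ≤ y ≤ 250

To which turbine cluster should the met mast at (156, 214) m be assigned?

Z-17

The point has x = 156 and y = 214.
Only Z-17 satisfies 148 ≤ x ≤ 185 and 161 ≤ y ≤ 250.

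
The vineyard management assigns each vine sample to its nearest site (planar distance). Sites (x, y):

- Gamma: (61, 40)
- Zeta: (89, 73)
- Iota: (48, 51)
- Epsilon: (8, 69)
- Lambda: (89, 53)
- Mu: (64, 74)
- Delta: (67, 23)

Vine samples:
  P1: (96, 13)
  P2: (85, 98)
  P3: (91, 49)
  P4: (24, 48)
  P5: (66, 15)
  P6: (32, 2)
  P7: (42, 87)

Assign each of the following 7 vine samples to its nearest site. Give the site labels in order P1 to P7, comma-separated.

Delta, Zeta, Lambda, Iota, Delta, Delta, Mu

P1 → Delta (d²=941.00)
P2 → Zeta (d²=641.00)
P3 → Lambda (d²=20.00)
P4 → Iota (d²=585.00)
P5 → Delta (d²=65.00)
P6 → Delta (d²=1666.00)
P7 → Mu (d²=653.00)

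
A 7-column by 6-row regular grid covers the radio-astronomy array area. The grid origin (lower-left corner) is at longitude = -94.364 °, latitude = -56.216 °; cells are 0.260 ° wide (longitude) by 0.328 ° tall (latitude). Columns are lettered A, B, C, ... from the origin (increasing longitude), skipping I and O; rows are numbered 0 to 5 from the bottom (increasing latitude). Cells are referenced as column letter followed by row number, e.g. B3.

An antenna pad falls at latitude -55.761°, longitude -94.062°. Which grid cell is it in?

Column index: ⌊(-94.062 − -94.364) / 0.260⌋ = ⌊1.162⌋ = 1 → column B
Row offset from origin: ⌊(-55.761 − -56.216) / 0.328⌋ = ⌊1.387⌋ = 1 → row 1

B1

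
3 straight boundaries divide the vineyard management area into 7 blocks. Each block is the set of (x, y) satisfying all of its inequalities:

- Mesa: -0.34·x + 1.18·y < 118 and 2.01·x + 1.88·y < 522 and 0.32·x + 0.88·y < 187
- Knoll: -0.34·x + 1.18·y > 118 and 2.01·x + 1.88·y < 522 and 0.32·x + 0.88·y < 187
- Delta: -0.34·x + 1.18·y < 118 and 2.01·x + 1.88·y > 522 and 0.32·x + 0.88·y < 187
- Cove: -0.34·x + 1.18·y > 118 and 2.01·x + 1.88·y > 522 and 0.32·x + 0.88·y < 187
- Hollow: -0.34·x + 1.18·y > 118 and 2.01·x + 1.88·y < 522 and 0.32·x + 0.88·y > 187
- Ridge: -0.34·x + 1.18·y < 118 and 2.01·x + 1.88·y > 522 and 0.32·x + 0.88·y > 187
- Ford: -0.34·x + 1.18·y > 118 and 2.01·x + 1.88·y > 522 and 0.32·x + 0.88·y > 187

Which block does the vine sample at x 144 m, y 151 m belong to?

-0.34·144 + 1.18·151 = 129.220, which is > 118
2.01·144 + 1.88·151 = 573.320, which is > 522
0.32·144 + 0.88·151 = 178.960, which is < 187
This sign pattern matches Cove.

Cove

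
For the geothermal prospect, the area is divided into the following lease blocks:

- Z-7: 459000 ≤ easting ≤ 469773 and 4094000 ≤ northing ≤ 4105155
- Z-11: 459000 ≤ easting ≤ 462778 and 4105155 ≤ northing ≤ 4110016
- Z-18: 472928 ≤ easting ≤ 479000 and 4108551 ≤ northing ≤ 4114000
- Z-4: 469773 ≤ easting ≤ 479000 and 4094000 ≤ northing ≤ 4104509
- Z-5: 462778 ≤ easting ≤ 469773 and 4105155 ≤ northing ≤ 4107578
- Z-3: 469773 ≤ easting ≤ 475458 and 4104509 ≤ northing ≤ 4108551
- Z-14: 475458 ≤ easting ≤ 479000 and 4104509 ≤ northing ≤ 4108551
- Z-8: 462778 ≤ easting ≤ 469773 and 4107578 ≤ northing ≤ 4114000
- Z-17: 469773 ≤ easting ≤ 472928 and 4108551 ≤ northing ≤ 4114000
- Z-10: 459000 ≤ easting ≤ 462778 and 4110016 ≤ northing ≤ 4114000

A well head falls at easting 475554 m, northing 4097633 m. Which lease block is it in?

The point has easting = 475554 and northing = 4097633.
Only Z-4 satisfies 469773 ≤ easting ≤ 479000 and 4094000 ≤ northing ≤ 4104509.

Z-4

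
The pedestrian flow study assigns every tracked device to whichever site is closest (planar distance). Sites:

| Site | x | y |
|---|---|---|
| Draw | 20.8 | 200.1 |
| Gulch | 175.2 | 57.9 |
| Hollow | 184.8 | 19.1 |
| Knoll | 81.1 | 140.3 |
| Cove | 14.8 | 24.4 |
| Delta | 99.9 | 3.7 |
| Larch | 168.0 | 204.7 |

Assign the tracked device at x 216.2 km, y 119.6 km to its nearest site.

Gulch

Squared distances to each site:
Draw: 44661.410; Gulch: 5487.890; Hollow: 11086.210; Knoll: 18680.500; Cove: 49625.000; Delta: 26958.500; Larch: 9565.250.
Minimum at Gulch.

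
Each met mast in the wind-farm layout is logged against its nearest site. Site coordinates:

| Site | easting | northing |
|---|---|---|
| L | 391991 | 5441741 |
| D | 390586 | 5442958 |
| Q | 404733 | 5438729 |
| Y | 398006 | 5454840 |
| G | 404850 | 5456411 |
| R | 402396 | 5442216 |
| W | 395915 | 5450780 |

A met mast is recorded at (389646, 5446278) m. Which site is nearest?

D

Squared distances to each site:
L: 26083394.000; D: 11906000.000; Q: 284604970.000; Y: 143197444.000; G: 333839305.000; R: 179062344.000; W: 59568365.000.
Minimum at D.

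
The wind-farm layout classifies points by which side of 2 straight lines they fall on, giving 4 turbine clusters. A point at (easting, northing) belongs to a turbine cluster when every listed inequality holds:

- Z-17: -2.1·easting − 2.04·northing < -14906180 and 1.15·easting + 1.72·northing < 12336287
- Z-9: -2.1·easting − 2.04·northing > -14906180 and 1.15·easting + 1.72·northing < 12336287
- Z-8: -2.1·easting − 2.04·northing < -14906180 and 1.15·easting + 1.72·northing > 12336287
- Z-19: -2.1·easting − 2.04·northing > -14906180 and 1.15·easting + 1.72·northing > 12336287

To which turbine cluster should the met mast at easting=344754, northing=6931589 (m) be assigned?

-2.1·344754 − 2.04·6931589 = -14864424.960, which is > -14906180
1.15·344754 + 1.72·6931589 = 12318800.180, which is < 12336287
This sign pattern matches Z-9.

Z-9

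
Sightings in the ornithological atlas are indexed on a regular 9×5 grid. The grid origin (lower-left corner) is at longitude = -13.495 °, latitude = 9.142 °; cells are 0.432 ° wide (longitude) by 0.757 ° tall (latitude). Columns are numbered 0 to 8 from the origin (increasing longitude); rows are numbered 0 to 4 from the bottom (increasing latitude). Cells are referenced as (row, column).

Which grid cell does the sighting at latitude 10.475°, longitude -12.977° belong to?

Column index: ⌊(-12.977 − -13.495) / 0.432⌋ = ⌊1.199⌋ = 1
Row offset from origin: ⌊(10.475 − 9.142) / 0.757⌋ = ⌊1.761⌋ = 1 → row 1

(1, 1)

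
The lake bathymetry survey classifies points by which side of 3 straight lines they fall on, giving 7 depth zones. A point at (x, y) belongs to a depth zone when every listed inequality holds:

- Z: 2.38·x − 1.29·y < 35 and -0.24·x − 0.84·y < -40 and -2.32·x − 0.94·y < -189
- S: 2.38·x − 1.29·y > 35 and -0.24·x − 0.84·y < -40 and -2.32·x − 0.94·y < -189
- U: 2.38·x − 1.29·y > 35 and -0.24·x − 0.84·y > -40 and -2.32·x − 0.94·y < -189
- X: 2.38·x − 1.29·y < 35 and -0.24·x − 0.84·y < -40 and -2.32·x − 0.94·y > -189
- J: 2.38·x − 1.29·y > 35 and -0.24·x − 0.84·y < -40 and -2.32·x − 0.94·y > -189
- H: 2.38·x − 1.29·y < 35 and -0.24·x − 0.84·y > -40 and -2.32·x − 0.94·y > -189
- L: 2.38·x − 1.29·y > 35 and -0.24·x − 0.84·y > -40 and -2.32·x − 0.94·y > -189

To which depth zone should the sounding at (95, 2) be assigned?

2.38·95 − 1.29·2 = 223.520, which is > 35
-0.24·95 − 0.84·2 = -24.480, which is > -40
-2.32·95 − 0.94·2 = -222.280, which is < -189
This sign pattern matches U.

U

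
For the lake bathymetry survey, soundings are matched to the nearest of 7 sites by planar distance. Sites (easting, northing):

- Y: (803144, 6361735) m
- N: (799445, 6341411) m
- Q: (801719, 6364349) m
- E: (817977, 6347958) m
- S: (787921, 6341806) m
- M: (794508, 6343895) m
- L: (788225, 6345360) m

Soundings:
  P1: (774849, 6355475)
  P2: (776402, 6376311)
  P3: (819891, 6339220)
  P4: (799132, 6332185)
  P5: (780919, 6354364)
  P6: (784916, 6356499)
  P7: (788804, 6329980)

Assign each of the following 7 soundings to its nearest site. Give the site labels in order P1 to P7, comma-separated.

P1 → L (d²=281230601.00)
P2 → Q (d²=784039933.00)
P3 → E (d²=80016040.00)
P4 → N (d²=85217045.00)
P5 → L (d²=134449652.00)
P6 → L (d²=135026802.00)
P7 → S (d²=140633965.00)

L, Q, E, N, L, L, S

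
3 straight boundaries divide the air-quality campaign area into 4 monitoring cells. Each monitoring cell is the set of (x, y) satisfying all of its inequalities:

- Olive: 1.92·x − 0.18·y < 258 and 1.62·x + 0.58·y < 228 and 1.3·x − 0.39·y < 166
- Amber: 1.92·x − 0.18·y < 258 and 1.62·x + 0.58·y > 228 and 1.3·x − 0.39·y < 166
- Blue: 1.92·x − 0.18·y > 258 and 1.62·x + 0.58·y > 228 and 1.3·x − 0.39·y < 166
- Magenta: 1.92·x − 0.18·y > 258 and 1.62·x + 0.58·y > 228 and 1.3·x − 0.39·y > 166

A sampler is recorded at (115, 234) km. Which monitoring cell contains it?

1.92·115 − 0.18·234 = 178.680, which is < 258
1.62·115 + 0.58·234 = 322.020, which is > 228
1.3·115 − 0.39·234 = 58.240, which is < 166
This sign pattern matches Amber.

Amber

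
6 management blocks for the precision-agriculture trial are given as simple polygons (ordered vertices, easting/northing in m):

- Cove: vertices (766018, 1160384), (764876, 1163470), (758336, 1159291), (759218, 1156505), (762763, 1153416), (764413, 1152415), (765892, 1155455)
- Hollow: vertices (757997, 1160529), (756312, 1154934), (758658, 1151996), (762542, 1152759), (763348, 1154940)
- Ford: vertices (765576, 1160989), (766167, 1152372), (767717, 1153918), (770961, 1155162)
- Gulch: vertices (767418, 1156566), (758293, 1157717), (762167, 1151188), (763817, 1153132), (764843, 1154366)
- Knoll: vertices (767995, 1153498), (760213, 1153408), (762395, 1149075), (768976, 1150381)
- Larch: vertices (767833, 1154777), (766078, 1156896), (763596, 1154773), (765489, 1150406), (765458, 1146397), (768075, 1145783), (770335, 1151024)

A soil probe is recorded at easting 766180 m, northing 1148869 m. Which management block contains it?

Cast a ray rightward from (766180, 1148869). For each polygon, the edges (by vertex number in listed order) whose endpoints lie on opposite sides of northing = 1148869, where each meets that height, and whether that is right or left of the point:
Cove: no edge straddles that height → 0 crossings.
Hollow: no edge straddles that height → 0 crossings.
Ford: no edge straddles that height → 0 crossings.
Gulch: no edge straddles that height → 0 crossings.
Knoll: no edge straddles that height → 0 crossings.
Larch: 4–5 at easting≈765477.1 (left), 6–7 at easting≈769405.7 (right) → 1 crossing.
Only Larch has an odd count, so the point is inside Larch.

Larch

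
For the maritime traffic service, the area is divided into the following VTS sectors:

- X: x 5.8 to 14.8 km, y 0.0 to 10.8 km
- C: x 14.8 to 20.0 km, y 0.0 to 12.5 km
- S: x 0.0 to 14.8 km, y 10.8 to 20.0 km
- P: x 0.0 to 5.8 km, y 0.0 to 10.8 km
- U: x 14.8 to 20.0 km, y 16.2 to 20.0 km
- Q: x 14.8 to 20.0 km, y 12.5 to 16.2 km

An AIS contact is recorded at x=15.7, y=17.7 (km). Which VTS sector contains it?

U

The point has x = 15.7 and y = 17.7.
Only U satisfies 14.8 ≤ x ≤ 20.0 and 16.2 ≤ y ≤ 20.0.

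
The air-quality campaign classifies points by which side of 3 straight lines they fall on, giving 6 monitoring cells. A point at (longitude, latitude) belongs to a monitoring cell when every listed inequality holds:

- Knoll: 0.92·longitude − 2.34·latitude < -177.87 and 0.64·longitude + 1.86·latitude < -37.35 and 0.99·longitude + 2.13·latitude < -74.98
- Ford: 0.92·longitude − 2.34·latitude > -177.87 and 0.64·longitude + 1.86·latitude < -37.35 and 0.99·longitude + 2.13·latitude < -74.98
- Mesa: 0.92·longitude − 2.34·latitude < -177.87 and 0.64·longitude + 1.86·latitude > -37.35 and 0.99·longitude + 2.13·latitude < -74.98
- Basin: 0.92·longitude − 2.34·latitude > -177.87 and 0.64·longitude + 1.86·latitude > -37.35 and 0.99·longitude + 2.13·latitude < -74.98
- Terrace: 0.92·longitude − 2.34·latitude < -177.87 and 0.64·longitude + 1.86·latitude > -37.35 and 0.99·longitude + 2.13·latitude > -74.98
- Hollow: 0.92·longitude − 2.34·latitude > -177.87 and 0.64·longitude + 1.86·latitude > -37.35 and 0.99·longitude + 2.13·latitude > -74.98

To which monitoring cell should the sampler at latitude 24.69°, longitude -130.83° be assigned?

0.92·-130.83 − 2.34·24.69 = -178.138, which is < -177.87
0.64·-130.83 + 1.86·24.69 = -37.808, which is < -37.35
0.99·-130.83 + 2.13·24.69 = -76.932, which is < -74.98
This sign pattern matches Knoll.

Knoll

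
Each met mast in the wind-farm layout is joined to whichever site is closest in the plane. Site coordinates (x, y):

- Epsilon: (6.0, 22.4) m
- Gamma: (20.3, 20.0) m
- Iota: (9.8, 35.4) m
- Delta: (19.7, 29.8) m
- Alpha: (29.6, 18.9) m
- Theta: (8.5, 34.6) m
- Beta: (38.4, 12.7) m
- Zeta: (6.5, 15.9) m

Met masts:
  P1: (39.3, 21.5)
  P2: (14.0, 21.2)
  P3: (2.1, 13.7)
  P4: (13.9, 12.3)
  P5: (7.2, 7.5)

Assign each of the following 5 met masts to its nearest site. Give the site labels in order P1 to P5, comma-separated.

P1 → Beta (d²=78.25)
P2 → Gamma (d²=41.13)
P3 → Zeta (d²=24.20)
P4 → Zeta (d²=67.72)
P5 → Zeta (d²=71.05)

Beta, Gamma, Zeta, Zeta, Zeta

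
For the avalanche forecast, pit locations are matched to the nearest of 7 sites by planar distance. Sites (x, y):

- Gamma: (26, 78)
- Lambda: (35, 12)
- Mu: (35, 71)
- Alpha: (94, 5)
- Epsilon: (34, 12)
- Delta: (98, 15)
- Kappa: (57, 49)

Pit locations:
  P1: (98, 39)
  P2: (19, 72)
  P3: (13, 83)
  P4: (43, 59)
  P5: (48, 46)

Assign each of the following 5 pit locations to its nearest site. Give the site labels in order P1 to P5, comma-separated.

P1 → Delta (d²=576.00)
P2 → Gamma (d²=85.00)
P3 → Gamma (d²=194.00)
P4 → Mu (d²=208.00)
P5 → Kappa (d²=90.00)

Delta, Gamma, Gamma, Mu, Kappa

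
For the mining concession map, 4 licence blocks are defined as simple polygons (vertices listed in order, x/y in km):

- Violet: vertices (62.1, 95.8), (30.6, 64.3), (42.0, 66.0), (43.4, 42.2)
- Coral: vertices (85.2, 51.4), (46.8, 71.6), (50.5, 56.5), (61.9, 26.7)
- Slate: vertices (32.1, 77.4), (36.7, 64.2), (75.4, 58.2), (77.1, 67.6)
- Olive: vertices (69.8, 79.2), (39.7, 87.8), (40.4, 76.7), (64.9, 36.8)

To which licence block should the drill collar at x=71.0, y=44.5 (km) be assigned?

Coral

Cast a ray rightward from (71.0, 44.5). For each polygon, the edges (by vertex number in listed order) whose endpoints lie on opposite sides of y = 44.5, where each meets that height, and whether that is right or left of the point:
Violet: 3–4 at x≈43.26 (left), 4–1 at x≈44.20 (left) → 0 crossings.
Coral: 3–4 at x≈55.09 (left), 4–1 at x≈78.69 (right) → 1 crossing.
Slate: no edge straddles that height → 0 crossings.
Olive: 3–4 at x≈60.17 (left), 4–1 at x≈65.79 (left) → 0 crossings.
Only Coral has an odd count, so the point is inside Coral.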